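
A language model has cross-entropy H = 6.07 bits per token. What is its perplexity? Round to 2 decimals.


Perplexity formula: PP = 2^H
H = 6.07
PP = 2^6.07
Decompose: 2^6.07 = 2^6 * 2^0.07
2^6 = 64, 2^0.07 ~ 1.0497167
PP ~ 64 * 1.0497167 = 67.1818688
Rounded to 2 decimals: 67.18

67.18


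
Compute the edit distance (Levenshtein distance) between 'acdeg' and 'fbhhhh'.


Building DP table for s1='acdeg' (len 5) and s2='fbhhhh' (len 6):
       f  b  h  h  h  h
    0  1  2  3  4  5  6
  a 1  1  2  3  4  5  6
  c 2  2  2  3  4  5  6
  d 3  3  3  3  4  5  6
  e 4  4  4  4  4  5  6
  g 5  5  5  5  5  5  6
Edit distance = dp[5][6] = 6

6


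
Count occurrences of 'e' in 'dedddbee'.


Scanning 'dedddbee' for 'e':
  Position 1: 'e' -> MATCH (count: 1)
  Position 6: 'e' -> MATCH (count: 2)
  Position 7: 'e' -> MATCH (count: 3)
Total occurrences of 'e': 3

3


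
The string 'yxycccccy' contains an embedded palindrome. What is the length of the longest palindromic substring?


Scanning 'yxycccccy' for palindromic substrings.
Substring at positions 2-8: 'ycccccy'.
Check: reverse('ycccccy') = 'ycccccy' -> palindrome confirmed.
Neighbouring characters ('x' / '-') break symmetry, so it cannot extend further.
No longer palindromic substring exists; longest length = 7

7


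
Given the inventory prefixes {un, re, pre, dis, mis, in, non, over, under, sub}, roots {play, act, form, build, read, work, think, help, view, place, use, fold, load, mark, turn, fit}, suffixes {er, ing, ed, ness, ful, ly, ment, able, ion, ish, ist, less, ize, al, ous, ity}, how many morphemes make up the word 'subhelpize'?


Segmenting 'subhelpize' against the inventory:
  'sub' -> prefix (morpheme 1)
  'help' -> root (morpheme 2)
  'ize' -> suffix (morpheme 3)
Total morphemes: 3

3


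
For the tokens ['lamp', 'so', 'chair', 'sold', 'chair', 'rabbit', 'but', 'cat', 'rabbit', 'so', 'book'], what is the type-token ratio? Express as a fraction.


Tokens: 11
Unique types: ('book', 'but', 'cat', 'chair', 'lamp', 'rabbit', 'so', 'sold') = 8
TTR = 8/11
Already in lowest terms.

8/11


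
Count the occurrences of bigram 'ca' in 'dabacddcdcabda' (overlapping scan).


Scanning 'dabacddcdcabda' for bigram 'ca':
  Position 0: 'da' -> no
  Position 1: 'ab' -> no
  Position 2: 'ba' -> no
  Position 3: 'ac' -> no
  Position 4: 'cd' -> no
  Position 5: 'dd' -> no
  Position 6: 'dc' -> no
  Position 7: 'cd' -> no
  Position 8: 'dc' -> no
  Position 9: 'ca' -> MATCH
  Position 10: 'ab' -> no
  Position 11: 'bd' -> no
  Position 12: 'da' -> no
Total matches: 1

1


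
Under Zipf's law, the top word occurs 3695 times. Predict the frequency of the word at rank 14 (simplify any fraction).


Zipf's law: freq(rank) = f1 / rank
f1 = 3695, rank = 14
freq = 3695 / 14
GCD(3695, 14) = 1
Simplified: 3695/14

3695/14


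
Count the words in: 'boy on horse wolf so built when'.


Counting words by splitting on spaces:
  Word 1: 'boy'
  Word 2: 'on'
  Word 3: 'horse'
  Word 4: 'wolf'
  Word 5: 'so'
  Word 6: 'built'
  Word 7: 'when'
Total words: 7

7


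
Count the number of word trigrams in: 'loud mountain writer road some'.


Word trigrams from [5] words:
  Trigram 1: (loud mountain writer)
  Trigram 2: (mountain writer road)
  Trigram 3: (writer road some)
Total word trigrams: 5 - 2 = 3

3


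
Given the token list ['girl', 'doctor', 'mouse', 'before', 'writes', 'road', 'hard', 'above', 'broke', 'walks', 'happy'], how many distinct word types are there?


Listing all tokens and tracking unique types:
  Token 1: 'girl' -> NEW (unique so far: 1)
  Token 2: 'doctor' -> NEW (unique so far: 2)
  Token 3: 'mouse' -> NEW (unique so far: 3)
  Token 4: 'before' -> NEW (unique so far: 4)
  Token 5: 'writes' -> NEW (unique so far: 5)
  Token 6: 'road' -> NEW (unique so far: 6)
  Token 7: 'hard' -> NEW (unique so far: 7)
  Token 8: 'above' -> NEW (unique so far: 8)
  Token 9: 'broke' -> NEW (unique so far: 9)
  Token 10: 'walks' -> NEW (unique so far: 10)
  Token 11: 'happy' -> NEW (unique so far: 11)
Unique types: ('above', 'before', 'broke', 'doctor', 'girl', 'happy', 'hard', 'mouse', 'road', 'walks', 'writes')
Vocabulary size: 11

11


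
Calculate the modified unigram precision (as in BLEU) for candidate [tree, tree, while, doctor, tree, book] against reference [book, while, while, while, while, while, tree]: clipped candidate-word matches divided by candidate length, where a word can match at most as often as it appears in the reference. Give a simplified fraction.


Reference word counts: {'book': 1, 'tree': 1, 'while': 5}
Checking each candidate word (with clipping):
  'tree' -> in reference (ref count 1, used 1/1) -> match (matches: 1)
  'tree' -> ref count 1 already used up (1/1) -> clipped, no match (matches: 1)
  'while' -> in reference (ref count 5, used 1/5) -> match (matches: 2)
  'doctor' -> not in reference -> no match (matches: 2)
  'tree' -> ref count 1 already used up (1/1) -> clipped, no match (matches: 2)
  'book' -> in reference (ref count 1, used 1/1) -> match (matches: 3)
Clipped matches: 3, Candidate length: 6
Precision = 3/6 = 1/2

1/2


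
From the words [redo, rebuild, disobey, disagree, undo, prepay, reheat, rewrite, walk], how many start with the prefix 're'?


Checking each word for prefix 're':
  'redo' -> YES, starts with 're' (count: 1)
  'rebuild' -> YES, starts with 're' (count: 2)
  'disobey' -> no (count: 2)
  'disagree' -> no (count: 2)
  'undo' -> no (count: 2)
  'prepay' -> no (count: 2)
  'reheat' -> YES, starts with 're' (count: 3)
  'rewrite' -> YES, starts with 're' (count: 4)
  'walk' -> no (count: 4)
Total with prefix 're': 4

4


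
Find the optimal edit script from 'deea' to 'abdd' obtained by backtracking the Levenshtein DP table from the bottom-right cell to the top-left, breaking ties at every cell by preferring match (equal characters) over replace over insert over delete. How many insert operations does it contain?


Edit distance = 4. Backtracking from cell (4, 4) with preference match > replace > insert > delete,
then listing the resulting alignment 'deea' -> 'abdd' left to right:
  Step 1: replace d->a
  Step 2: replace e->b
  Step 3: replace e->d
  Step 4: replace a->d
Total insertions: 0

0


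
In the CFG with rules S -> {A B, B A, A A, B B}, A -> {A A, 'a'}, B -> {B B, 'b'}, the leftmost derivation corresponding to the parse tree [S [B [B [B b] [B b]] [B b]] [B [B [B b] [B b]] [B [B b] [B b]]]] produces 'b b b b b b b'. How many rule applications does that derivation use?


Every bracketed nonterminal node [X ...] in the tree is produced by exactly one rule application.
Reading the tree off as a leftmost derivation:
  Step 1: S  =>  B B   (applied S -> B B)
  Step 2: B B  =>  B B B   (applied B -> B B)
  Step 3: B B B  =>  B B B B   (applied B -> B B)
  Step 4: B B B B  =>  b B B B   (applied B -> b)
  Step 5: b B B B  =>  b b B B   (applied B -> b)
  Step 6: b b B B  =>  b b b B   (applied B -> b)
  Step 7: b b b B  =>  b b b B B   (applied B -> B B)
  Step 8: b b b B B  =>  b b b B B B   (applied B -> B B)
  Step 9: b b b B B B  =>  b b b b B B   (applied B -> b)
  Step 10: b b b b B B  =>  b b b b b B   (applied B -> b)
  Step 11: b b b b b B  =>  b b b b b B B   (applied B -> B B)
  Step 12: b b b b b B B  =>  b b b b b b B   (applied B -> b)
  Step 13: b b b b b b B  =>  b b b b b b b   (applied B -> b)
Final yield: b b b b b b b
Total rewrite steps: 13

13


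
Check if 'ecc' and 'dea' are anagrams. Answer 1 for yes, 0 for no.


Sort characters of 'ecc': 'cce'
Sort characters of 'dea': 'ade'
Sorted forms differ -> they are NOT anagrams
Result: 0

0


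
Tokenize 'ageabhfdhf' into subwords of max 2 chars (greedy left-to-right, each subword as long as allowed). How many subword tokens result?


'ageabhfdhf' has 10 characters.
Chunking with max size 2:
  Chunk 1: 'ag' (positions 0-1)
  Chunk 2: 'ea' (positions 2-3)
  Chunk 3: 'bh' (positions 4-5)
  Chunk 4: 'fd' (positions 6-7)
  Chunk 5: 'hf' (positions 8-9)
Total chunks: ceil(10 / 2) = 5

5


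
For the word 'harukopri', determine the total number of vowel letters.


Scanning each character of 'harukopri':
  Position 1: 'h' -> consonant (running count: 0)
  Position 2: 'a' -> vowel (running count: 1)
  Position 3: 'r' -> consonant (running count: 1)
  Position 4: 'u' -> vowel (running count: 2)
  Position 5: 'k' -> consonant (running count: 2)
  Position 6: 'o' -> vowel (running count: 3)
  Position 7: 'p' -> consonant (running count: 3)
  Position 8: 'r' -> consonant (running count: 3)
  Position 9: 'i' -> vowel (running count: 4)
Total vowels: 4

4


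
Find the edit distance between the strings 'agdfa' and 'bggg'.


Building DP table for s1='agdfa' (len 5) and s2='bggg' (len 4):
       b  g  g  g
    0  1  2  3  4
  a 1  1  2  3  4
  g 2  2  1  2  3
  d 3  3  2  2  3
  f 4  4  3  3  3
  a 5  5  4  4  4
Edit distance = dp[5][4] = 4

4


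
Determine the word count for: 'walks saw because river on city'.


Counting words by splitting on spaces:
  Word 1: 'walks'
  Word 2: 'saw'
  Word 3: 'because'
  Word 4: 'river'
  Word 5: 'on'
  Word 6: 'city'
Total words: 6

6


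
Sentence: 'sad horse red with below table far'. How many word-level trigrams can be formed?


Word trigrams from [7] words:
  Trigram 1: (sad horse red)
  Trigram 2: (horse red with)
  Trigram 3: (red with below)
  Trigram 4: (with below table)
  Trigram 5: (below table far)
Total word trigrams: 7 - 2 = 5

5


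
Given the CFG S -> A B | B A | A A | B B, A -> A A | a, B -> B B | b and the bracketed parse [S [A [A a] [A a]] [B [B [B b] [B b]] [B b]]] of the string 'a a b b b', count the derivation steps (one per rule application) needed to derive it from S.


Every bracketed nonterminal node [X ...] in the tree is produced by exactly one rule application.
Reading the tree off as a leftmost derivation:
  Step 1: S  =>  A B   (applied S -> A B)
  Step 2: A B  =>  A A B   (applied A -> A A)
  Step 3: A A B  =>  a A B   (applied A -> a)
  Step 4: a A B  =>  a a B   (applied A -> a)
  Step 5: a a B  =>  a a B B   (applied B -> B B)
  Step 6: a a B B  =>  a a B B B   (applied B -> B B)
  Step 7: a a B B B  =>  a a b B B   (applied B -> b)
  Step 8: a a b B B  =>  a a b b B   (applied B -> b)
  Step 9: a a b b B  =>  a a b b b   (applied B -> b)
Final yield: a a b b b
Total rewrite steps: 9

9


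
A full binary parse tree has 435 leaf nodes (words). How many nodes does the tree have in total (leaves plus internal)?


Leaf nodes (terminals): 435
Internal nodes = n - 1 = 435 - 1 = 434
Total = leaves + internal = 435 + 434 = 869

869


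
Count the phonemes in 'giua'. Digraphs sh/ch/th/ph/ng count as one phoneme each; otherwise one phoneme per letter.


Parsing 'giua' greedily, digraphs first:
  'g' -> consonant phoneme (phonemes so far: 1)
  'i' -> vowel phoneme (phonemes so far: 2)
  'u' -> vowel phoneme (phonemes so far: 3)
  'a' -> vowel phoneme (phonemes so far: 4)
Total phonemes: 4

4


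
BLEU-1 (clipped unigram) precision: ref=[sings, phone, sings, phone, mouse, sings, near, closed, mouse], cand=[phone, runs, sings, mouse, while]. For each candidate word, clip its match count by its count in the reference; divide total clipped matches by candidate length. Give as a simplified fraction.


Reference word counts: {'closed': 1, 'mouse': 2, 'near': 1, 'phone': 2, 'sings': 3}
Checking each candidate word (with clipping):
  'phone' -> in reference (ref count 2, used 1/2) -> match (matches: 1)
  'runs' -> not in reference -> no match (matches: 1)
  'sings' -> in reference (ref count 3, used 1/3) -> match (matches: 2)
  'mouse' -> in reference (ref count 2, used 1/2) -> match (matches: 3)
  'while' -> not in reference -> no match (matches: 3)
Clipped matches: 3, Candidate length: 5
Precision = 3/5

3/5


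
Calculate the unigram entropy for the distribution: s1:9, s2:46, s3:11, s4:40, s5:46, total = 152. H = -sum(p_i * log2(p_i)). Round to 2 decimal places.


Computing entropy H = -sum(p_i * log2(p_i)):
  s1: p = 9/152 = 0.0592, -p*log2(p) = 0.2415
  s2: p = 46/152 = 0.3026, -p*log2(p) = 0.5218
  s3: p = 11/152 = 0.0724, -p*log2(p) = 0.2742
  s4: p = 40/152 = 0.2632, -p*log2(p) = 0.5068
  s5: p = 46/152 = 0.3026, -p*log2(p) = 0.5218
H = sum of terms = 2.0661
Rounded to 2 decimals: 2.07

2.07


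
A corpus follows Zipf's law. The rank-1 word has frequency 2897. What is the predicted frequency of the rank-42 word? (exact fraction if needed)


Zipf's law: freq(rank) = f1 / rank
f1 = 2897, rank = 42
freq = 2897 / 42
GCD(2897, 42) = 1
Simplified: 2897/42

2897/42


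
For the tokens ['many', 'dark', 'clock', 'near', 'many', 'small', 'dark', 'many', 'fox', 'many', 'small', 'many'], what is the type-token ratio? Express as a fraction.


Tokens: 12
Unique types: ('clock', 'dark', 'fox', 'many', 'near', 'small') = 6
TTR = 6/12
Simplify: divide both by 6 -> 1/2
TTR = 1/2

1/2


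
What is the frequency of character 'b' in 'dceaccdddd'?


Scanning 'dceaccdddd' for 'b':
  No matches found.
Total occurrences of 'b': 0

0


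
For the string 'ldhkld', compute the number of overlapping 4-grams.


String 'ldhkld' has length L = 6.
Number of overlapping n-grams = L - n + 1
Substituting: 6 - 4 + 1 = 3

3


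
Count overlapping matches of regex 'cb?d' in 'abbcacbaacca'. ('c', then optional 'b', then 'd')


Pattern: cb?d means 'c', then optional 'b', then 'd'.
Scanning 'abbcacbaacca' position-by-position:
  Pos 0: window 'abb' -> no
  Pos 1: window 'bbc' -> no
  Pos 2: window 'bca' -> no
  Pos 3: window 'cac' -> no
  Pos 4: window 'acb' -> no
  Pos 5: window 'cba' -> no
  Pos 6: window 'baa' -> no
  Pos 7: window 'aac' -> no
  Pos 8: window 'acc' -> no
  Pos 9: window 'cca' -> no
  Pos 10: window 'ca' -> no
  Pos 11: window 'a' -> no
Total matches: 0

0


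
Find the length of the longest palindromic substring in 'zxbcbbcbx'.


Scanning 'zxbcbbcbx' for palindromic substrings.
Substring at positions 1-8: 'xbcbbcbx'.
Check: reverse('xbcbbcbx') = 'xbcbbcbx' -> palindrome confirmed.
Neighbouring characters ('z' / '-') break symmetry, so it cannot extend further.
No longer palindromic substring exists; longest length = 8

8


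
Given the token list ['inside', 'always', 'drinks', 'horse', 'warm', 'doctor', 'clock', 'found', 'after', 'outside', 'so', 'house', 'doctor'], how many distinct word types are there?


Listing all tokens and tracking unique types:
  Token 1: 'inside' -> NEW (unique so far: 1)
  Token 2: 'always' -> NEW (unique so far: 2)
  Token 3: 'drinks' -> NEW (unique so far: 3)
  Token 4: 'horse' -> NEW (unique so far: 4)
  Token 5: 'warm' -> NEW (unique so far: 5)
  Token 6: 'doctor' -> NEW (unique so far: 6)
  Token 7: 'clock' -> NEW (unique so far: 7)
  Token 8: 'found' -> NEW (unique so far: 8)
  Token 9: 'after' -> NEW (unique so far: 9)
  Token 10: 'outside' -> NEW (unique so far: 10)
  Token 11: 'so' -> NEW (unique so far: 11)
  Token 12: 'house' -> NEW (unique so far: 12)
  Token 13: 'doctor' -> duplicate (unique so far: 12)
Unique types: ('after', 'always', 'clock', 'doctor', 'drinks', 'found', 'horse', 'house', 'inside', 'outside', 'so', 'warm')
Vocabulary size: 12

12


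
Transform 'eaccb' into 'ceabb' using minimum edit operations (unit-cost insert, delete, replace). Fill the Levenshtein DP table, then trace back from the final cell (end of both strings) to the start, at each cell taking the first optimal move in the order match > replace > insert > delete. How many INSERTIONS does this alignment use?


Edit distance = 3. Backtracking from cell (5, 5) with preference match > replace > insert > delete,
then listing the resulting alignment 'eaccb' -> 'ceabb' left to right:
  Step 1: insert 'c' [insertion #1]
  Step 2: keep 'e'
  Step 3: keep 'a'
  Step 4: delete 'c'
  Step 5: replace c->b
  Step 6: keep 'b'
Total insertions: 1

1


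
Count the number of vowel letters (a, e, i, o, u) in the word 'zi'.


Scanning each character of 'zi':
  Position 1: 'z' -> consonant (running count: 0)
  Position 2: 'i' -> vowel (running count: 1)
Total vowels: 1

1


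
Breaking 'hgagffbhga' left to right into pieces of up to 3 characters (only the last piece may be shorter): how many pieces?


'hgagffbhga' has 10 characters.
Chunking with max size 3:
  Chunk 1: 'hga' (positions 0-2)
  Chunk 2: 'gff' (positions 3-5)
  Chunk 3: 'bhg' (positions 6-8)
  Chunk 4: 'a' (positions 9-9)
Total chunks: ceil(10 / 3) = 4

4


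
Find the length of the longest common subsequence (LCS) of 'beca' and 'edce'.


DP table for LCS of 'beca' and 'edce':
       e  d  c  e
    0  0  0  0  0
  b 0  0  0  0  0
  e 0  1  1  1  1
  c 0  1  1  2  2
  a 0  1  1  2  2
LCS: 'ec'
LCS length = 2

2


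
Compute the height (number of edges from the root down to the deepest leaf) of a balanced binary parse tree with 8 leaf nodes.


In a balanced binary tree with n leaves the deepest leaf is ceil(log2(n)) edges below the root.
log2(8) = 3.0000
ceil(3.0000) = 3
height (edges) = 3

3


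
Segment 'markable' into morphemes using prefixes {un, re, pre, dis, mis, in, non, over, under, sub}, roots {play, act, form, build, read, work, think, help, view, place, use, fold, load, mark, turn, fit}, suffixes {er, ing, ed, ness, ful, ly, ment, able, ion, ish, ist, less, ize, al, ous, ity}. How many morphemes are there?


Segmenting 'markable' against the inventory:
  'mark' -> root (morpheme 1)
  'able' -> suffix (morpheme 2)
Total morphemes: 2

2


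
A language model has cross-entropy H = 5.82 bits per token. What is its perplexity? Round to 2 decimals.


Perplexity formula: PP = 2^H
H = 5.82
PP = 2^5.82
Decompose: 2^5.82 = 2^5 * 2^0.82
2^5 = 32, 2^0.82 ~ 1.7654060
PP ~ 32 * 1.7654060 = 56.4929920
Rounded to 2 decimals: 56.49

56.49


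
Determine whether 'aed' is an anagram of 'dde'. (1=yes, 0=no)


Sort characters of 'aed': 'ade'
Sort characters of 'dde': 'dde'
Sorted forms differ -> they are NOT anagrams
Result: 0

0


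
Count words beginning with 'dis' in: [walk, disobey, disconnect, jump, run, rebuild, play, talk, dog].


Checking each word for prefix 'dis':
  'walk' -> no (count: 0)
  'disobey' -> YES, starts with 'dis' (count: 1)
  'disconnect' -> YES, starts with 'dis' (count: 2)
  'jump' -> no (count: 2)
  'run' -> no (count: 2)
  'rebuild' -> no (count: 2)
  'play' -> no (count: 2)
  'talk' -> no (count: 2)
  'dog' -> no (count: 2)
Total with prefix 'dis': 2

2


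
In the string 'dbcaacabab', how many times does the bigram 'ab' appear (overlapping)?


Scanning 'dbcaacabab' for bigram 'ab':
  Position 0: 'db' -> no
  Position 1: 'bc' -> no
  Position 2: 'ca' -> no
  Position 3: 'aa' -> no
  Position 4: 'ac' -> no
  Position 5: 'ca' -> no
  Position 6: 'ab' -> MATCH
  Position 7: 'ba' -> no
  Position 8: 'ab' -> MATCH
Total matches: 2

2


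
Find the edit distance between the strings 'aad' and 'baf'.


Building DP table for s1='aad' (len 3) and s2='baf' (len 3):
       b  a  f
    0  1  2  3
  a 1  1  1  2
  a 2  2  1  2
  d 3  3  2  2
Edit distance = dp[3][3] = 2

2


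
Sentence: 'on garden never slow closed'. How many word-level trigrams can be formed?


Word trigrams from [5] words:
  Trigram 1: (on garden never)
  Trigram 2: (garden never slow)
  Trigram 3: (never slow closed)
Total word trigrams: 5 - 2 = 3

3


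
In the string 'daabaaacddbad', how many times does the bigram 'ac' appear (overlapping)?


Scanning 'daabaaacddbad' for bigram 'ac':
  Position 0: 'da' -> no
  Position 1: 'aa' -> no
  Position 2: 'ab' -> no
  Position 3: 'ba' -> no
  Position 4: 'aa' -> no
  Position 5: 'aa' -> no
  Position 6: 'ac' -> MATCH
  Position 7: 'cd' -> no
  Position 8: 'dd' -> no
  Position 9: 'db' -> no
  Position 10: 'ba' -> no
  Position 11: 'ad' -> no
Total matches: 1

1


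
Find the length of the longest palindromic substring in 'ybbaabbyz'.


Scanning 'ybbaabbyz' for palindromic substrings.
Substring at positions 0-7: 'ybbaabby'.
Check: reverse('ybbaabby') = 'ybbaabby' -> palindrome confirmed.
Neighbouring characters ('-' / 'z') break symmetry, so it cannot extend further.
No longer palindromic substring exists; longest length = 8

8


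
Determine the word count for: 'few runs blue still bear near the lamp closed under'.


Counting words by splitting on spaces:
  Word 1: 'few'
  Word 2: 'runs'
  Word 3: 'blue'
  Word 4: 'still'
  Word 5: 'bear'
  Word 6: 'near'
  Word 7: 'the'
  Word 8: 'lamp'
  Word 9: 'closed'
  Word 10: 'under'
Total words: 10

10


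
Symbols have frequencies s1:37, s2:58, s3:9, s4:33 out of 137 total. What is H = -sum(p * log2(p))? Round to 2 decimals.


Computing entropy H = -sum(p_i * log2(p_i)):
  s1: p = 37/137 = 0.2701, -p*log2(p) = 0.5101
  s2: p = 58/137 = 0.4234, -p*log2(p) = 0.5250
  s3: p = 9/137 = 0.0657, -p*log2(p) = 0.2581
  s4: p = 33/137 = 0.2409, -p*log2(p) = 0.4947
H = sum of terms = 1.7879
Rounded to 2 decimals: 1.79

1.79


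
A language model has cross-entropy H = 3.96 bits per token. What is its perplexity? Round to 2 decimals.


Perplexity formula: PP = 2^H
H = 3.96
PP = 2^3.96
Decompose: 2^3.96 = 2^3 * 2^0.96
2^3 = 8, 2^0.96 ~ 1.9453099
PP ~ 8 * 1.9453099 = 15.5624792
Rounded to 2 decimals: 15.56

15.56


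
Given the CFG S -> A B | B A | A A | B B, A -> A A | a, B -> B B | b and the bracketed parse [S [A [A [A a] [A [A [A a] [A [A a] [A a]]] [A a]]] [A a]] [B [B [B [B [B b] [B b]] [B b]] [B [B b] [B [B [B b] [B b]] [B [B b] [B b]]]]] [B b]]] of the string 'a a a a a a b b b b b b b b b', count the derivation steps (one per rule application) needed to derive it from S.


Every bracketed nonterminal node [X ...] in the tree is produced by exactly one rule application.
Reading the tree off as a leftmost derivation:
  Step 1: S  =>  A B   (applied S -> A B)
  Step 2: A B  =>  A A B   (applied A -> A A)
  Step 3: A A B  =>  A A A B   (applied A -> A A)
  Step 4: A A A B  =>  a A A B   (applied A -> a)
  Step 5: a A A B  =>  a A A A B   (applied A -> A A)
  Step 6: a A A A B  =>  a A A A A B   (applied A -> A A)
  Step 7: a A A A A B  =>  a a A A A B   (applied A -> a)
  Step 8: a a A A A B  =>  a a A A A A B   (applied A -> A A)
  Step 9: a a A A A A B  =>  a a a A A A B   (applied A -> a)
  Step 10: a a a A A A B  =>  a a a a A A B   (applied A -> a)
  Step 11: a a a a A A B  =>  a a a a a A B   (applied A -> a)
  Step 12: a a a a a A B  =>  a a a a a a B   (applied A -> a)
  Step 13: a a a a a a B  =>  a a a a a a B B   (applied B -> B B)
  Step 14: a a a a a a B B  =>  a a a a a a B B B   (applied B -> B B)
  Step 15: a a a a a a B B B  =>  a a a a a a B B B B   (applied B -> B B)
  Step 16: a a a a a a B B B B  =>  a a a a a a B B B B B   (applied B -> B B)
  Step 17: a a a a a a B B B B B  =>  a a a a a a b B B B B   (applied B -> b)
  Step 18: a a a a a a b B B B B  =>  a a a a a a b b B B B   (applied B -> b)
  Step 19: a a a a a a b b B B B  =>  a a a a a a b b b B B   (applied B -> b)
  Step 20: a a a a a a b b b B B  =>  a a a a a a b b b B B B   (applied B -> B B)
  Step 21: a a a a a a b b b B B B  =>  a a a a a a b b b b B B   (applied B -> b)
  Step 22: a a a a a a b b b b B B  =>  a a a a a a b b b b B B B   (applied B -> B B)
  Step 23: a a a a a a b b b b B B B  =>  a a a a a a b b b b B B B B   (applied B -> B B)
  Step 24: a a a a a a b b b b B B B B  =>  a a a a a a b b b b b B B B   (applied B -> b)
  Step 25: a a a a a a b b b b b B B B  =>  a a a a a a b b b b b b B B   (applied B -> b)
  Step 26: a a a a a a b b b b b b B B  =>  a a a a a a b b b b b b B B B   (applied B -> B B)
  Step 27: a a a a a a b b b b b b B B B  =>  a a a a a a b b b b b b b B B   (applied B -> b)
  Step 28: a a a a a a b b b b b b b B B  =>  a a a a a a b b b b b b b b B   (applied B -> b)
  Step 29: a a a a a a b b b b b b b b B  =>  a a a a a a b b b b b b b b b   (applied B -> b)
Final yield: a a a a a a b b b b b b b b b
Total rewrite steps: 29

29


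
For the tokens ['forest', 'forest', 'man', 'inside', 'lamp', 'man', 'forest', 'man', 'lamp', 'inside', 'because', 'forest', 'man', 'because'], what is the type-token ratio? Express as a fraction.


Tokens: 14
Unique types: ('because', 'forest', 'inside', 'lamp', 'man') = 5
TTR = 5/14
Already in lowest terms.

5/14


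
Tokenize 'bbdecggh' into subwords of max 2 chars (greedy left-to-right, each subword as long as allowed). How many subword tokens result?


'bbdecggh' has 8 characters.
Chunking with max size 2:
  Chunk 1: 'bb' (positions 0-1)
  Chunk 2: 'de' (positions 2-3)
  Chunk 3: 'cg' (positions 4-5)
  Chunk 4: 'gh' (positions 6-7)
Total chunks: ceil(8 / 2) = 4

4


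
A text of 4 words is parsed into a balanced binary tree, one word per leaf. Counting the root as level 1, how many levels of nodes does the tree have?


In a balanced binary tree with n leaves the deepest leaf is ceil(log2(n)) edges below the root,
so counting node levels inclusive of root and leaves gives ceil(log2(n)) + 1 levels.
log2(4) = 2.0000
ceil(2.0000) = 2
levels = 2 + 1 = 3

3


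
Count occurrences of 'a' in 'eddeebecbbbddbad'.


Scanning 'eddeebecbbbddbad' for 'a':
  Position 14: 'a' -> MATCH (count: 1)
Total occurrences of 'a': 1

1


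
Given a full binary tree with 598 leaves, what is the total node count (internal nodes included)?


Leaf nodes (terminals): 598
Internal nodes = n - 1 = 598 - 1 = 597
Total = leaves + internal = 598 + 597 = 1195

1195


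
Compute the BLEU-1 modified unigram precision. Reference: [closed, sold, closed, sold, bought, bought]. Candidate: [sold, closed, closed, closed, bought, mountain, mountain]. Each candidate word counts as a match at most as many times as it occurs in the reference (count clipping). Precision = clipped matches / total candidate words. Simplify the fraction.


Reference word counts: {'bought': 2, 'closed': 2, 'sold': 2}
Checking each candidate word (with clipping):
  'sold' -> in reference (ref count 2, used 1/2) -> match (matches: 1)
  'closed' -> in reference (ref count 2, used 1/2) -> match (matches: 2)
  'closed' -> in reference (ref count 2, used 2/2) -> match (matches: 3)
  'closed' -> ref count 2 already used up (2/2) -> clipped, no match (matches: 3)
  'bought' -> in reference (ref count 2, used 1/2) -> match (matches: 4)
  'mountain' -> not in reference -> no match (matches: 4)
  'mountain' -> not in reference -> no match (matches: 4)
Clipped matches: 4, Candidate length: 7
Precision = 4/7

4/7


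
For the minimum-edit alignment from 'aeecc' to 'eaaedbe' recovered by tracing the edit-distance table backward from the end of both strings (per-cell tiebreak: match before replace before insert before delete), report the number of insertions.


Edit distance = 5. Backtracking from cell (5, 7) with preference match > replace > insert > delete,
then listing the resulting alignment 'aeecc' -> 'eaaedbe' left to right:
  Step 1: insert 'e' [insertion #1]
  Step 2: insert 'a' [insertion #2]
  Step 3: keep 'a'
  Step 4: keep 'e'
  Step 5: replace e->d
  Step 6: replace c->b
  Step 7: replace c->e
Total insertions: 2

2


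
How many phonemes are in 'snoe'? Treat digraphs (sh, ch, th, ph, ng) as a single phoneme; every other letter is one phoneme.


Parsing 'snoe' greedily, digraphs first:
  's' -> consonant phoneme (phonemes so far: 1)
  'n' -> consonant phoneme (phonemes so far: 2)
  'o' -> vowel phoneme (phonemes so far: 3)
  'e' -> vowel phoneme (phonemes so far: 4)
Total phonemes: 4

4


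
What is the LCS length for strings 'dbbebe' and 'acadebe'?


DP table for LCS of 'dbbebe' and 'acadebe':
       a  c  a  d  e  b  e
    0  0  0  0  0  0  0  0
  d 0  0  0  0  1  1  1  1
  b 0  0  0  0  1  1  2  2
  b 0  0  0  0  1  1  2  2
  e 0  0  0  0  1  2  2  3
  b 0  0  0  0  1  2  3  3
  e 0  0  0  0  1  2  3  4
LCS: 'debe'
LCS length = 4

4


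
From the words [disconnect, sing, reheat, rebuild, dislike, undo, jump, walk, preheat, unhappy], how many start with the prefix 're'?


Checking each word for prefix 're':
  'disconnect' -> no (count: 0)
  'sing' -> no (count: 0)
  'reheat' -> YES, starts with 're' (count: 1)
  'rebuild' -> YES, starts with 're' (count: 2)
  'dislike' -> no (count: 2)
  'undo' -> no (count: 2)
  'jump' -> no (count: 2)
  'walk' -> no (count: 2)
  'preheat' -> no (count: 2)
  'unhappy' -> no (count: 2)
Total with prefix 're': 2

2


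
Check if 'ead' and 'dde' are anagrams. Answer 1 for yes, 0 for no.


Sort characters of 'ead': 'ade'
Sort characters of 'dde': 'dde'
Sorted forms differ -> they are NOT anagrams
Result: 0

0


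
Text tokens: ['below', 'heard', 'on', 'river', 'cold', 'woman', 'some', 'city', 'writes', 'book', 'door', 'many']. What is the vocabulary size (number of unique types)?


Listing all tokens and tracking unique types:
  Token 1: 'below' -> NEW (unique so far: 1)
  Token 2: 'heard' -> NEW (unique so far: 2)
  Token 3: 'on' -> NEW (unique so far: 3)
  Token 4: 'river' -> NEW (unique so far: 4)
  Token 5: 'cold' -> NEW (unique so far: 5)
  Token 6: 'woman' -> NEW (unique so far: 6)
  Token 7: 'some' -> NEW (unique so far: 7)
  Token 8: 'city' -> NEW (unique so far: 8)
  Token 9: 'writes' -> NEW (unique so far: 9)
  Token 10: 'book' -> NEW (unique so far: 10)
  Token 11: 'door' -> NEW (unique so far: 11)
  Token 12: 'many' -> NEW (unique so far: 12)
Unique types: ('below', 'book', 'city', 'cold', 'door', 'heard', 'many', 'on', 'river', 'some', 'woman', 'writes')
Vocabulary size: 12

12


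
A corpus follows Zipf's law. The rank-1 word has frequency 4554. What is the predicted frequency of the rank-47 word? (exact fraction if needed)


Zipf's law: freq(rank) = f1 / rank
f1 = 4554, rank = 47
freq = 4554 / 47
GCD(4554, 47) = 1
Simplified: 4554/47

4554/47


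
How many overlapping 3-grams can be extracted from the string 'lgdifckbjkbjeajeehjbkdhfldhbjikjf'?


String 'lgdifckbjkbjeajeehjbkdhfldhbjikjf' has length L = 33.
Number of overlapping n-grams = L - n + 1
Substituting: 33 - 3 + 1 = 31

31


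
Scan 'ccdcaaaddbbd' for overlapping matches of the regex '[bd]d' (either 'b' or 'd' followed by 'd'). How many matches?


Pattern: [bd]d means either 'b' or 'd' followed by 'd'.
Scanning 'ccdcaaaddbbd' position-by-position:
  Pos 0: window 'cc' -> no
  Pos 1: window 'cd' -> no
  Pos 2: window 'dc' -> no
  Pos 3: window 'ca' -> no
  Pos 4: window 'aa' -> no
  Pos 5: window 'aa' -> no
  Pos 6: window 'ad' -> no
  Pos 7: window 'dd' -> MATCH
  Pos 8: window 'db' -> no
  Pos 9: window 'bb' -> no
  Pos 10: window 'bd' -> MATCH
  Pos 11: window 'd' -> no
Total matches: 2

2


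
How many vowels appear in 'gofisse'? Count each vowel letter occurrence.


Scanning each character of 'gofisse':
  Position 1: 'g' -> consonant (running count: 0)
  Position 2: 'o' -> vowel (running count: 1)
  Position 3: 'f' -> consonant (running count: 1)
  Position 4: 'i' -> vowel (running count: 2)
  Position 5: 's' -> consonant (running count: 2)
  Position 6: 's' -> consonant (running count: 2)
  Position 7: 'e' -> vowel (running count: 3)
Total vowels: 3

3


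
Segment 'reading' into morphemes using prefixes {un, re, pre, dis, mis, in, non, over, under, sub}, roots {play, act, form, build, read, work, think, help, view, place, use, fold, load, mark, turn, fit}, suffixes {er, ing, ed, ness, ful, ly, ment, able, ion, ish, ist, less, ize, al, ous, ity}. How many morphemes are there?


Segmenting 'reading' against the inventory:
  'read' -> root (morpheme 1)
  'ing' -> suffix (morpheme 2)
Total morphemes: 2

2


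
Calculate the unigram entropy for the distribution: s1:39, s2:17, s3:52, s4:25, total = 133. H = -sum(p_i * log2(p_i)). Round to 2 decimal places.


Computing entropy H = -sum(p_i * log2(p_i)):
  s1: p = 39/133 = 0.2932, -p*log2(p) = 0.5190
  s2: p = 17/133 = 0.1278, -p*log2(p) = 0.3793
  s3: p = 52/133 = 0.3910, -p*log2(p) = 0.5297
  s4: p = 25/133 = 0.1880, -p*log2(p) = 0.4533
H = sum of terms = 1.8813
Rounded to 2 decimals: 1.88

1.88


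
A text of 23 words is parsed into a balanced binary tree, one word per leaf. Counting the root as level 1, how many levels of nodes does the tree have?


In a balanced binary tree with n leaves the deepest leaf is ceil(log2(n)) edges below the root,
so counting node levels inclusive of root and leaves gives ceil(log2(n)) + 1 levels.
log2(23) = 4.5236
ceil(4.5236) = 5
levels = 5 + 1 = 6

6


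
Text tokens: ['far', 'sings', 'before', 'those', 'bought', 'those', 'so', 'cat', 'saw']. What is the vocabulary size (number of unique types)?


Listing all tokens and tracking unique types:
  Token 1: 'far' -> NEW (unique so far: 1)
  Token 2: 'sings' -> NEW (unique so far: 2)
  Token 3: 'before' -> NEW (unique so far: 3)
  Token 4: 'those' -> NEW (unique so far: 4)
  Token 5: 'bought' -> NEW (unique so far: 5)
  Token 6: 'those' -> duplicate (unique so far: 5)
  Token 7: 'so' -> NEW (unique so far: 6)
  Token 8: 'cat' -> NEW (unique so far: 7)
  Token 9: 'saw' -> NEW (unique so far: 8)
Unique types: ('before', 'bought', 'cat', 'far', 'saw', 'sings', 'so', 'those')
Vocabulary size: 8

8


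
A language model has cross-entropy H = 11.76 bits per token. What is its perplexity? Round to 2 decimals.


Perplexity formula: PP = 2^H
H = 11.76
PP = 2^11.76
Decompose: 2^11.76 = 2^11 * 2^0.76
2^11 = 2048, 2^0.76 ~ 1.6934906
PP ~ 2048 * 1.6934906 = 3468.2687488
Rounded to 2 decimals: 3468.27

3468.27


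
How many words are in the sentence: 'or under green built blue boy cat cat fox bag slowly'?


Counting words by splitting on spaces:
  Word 1: 'or'
  Word 2: 'under'
  Word 3: 'green'
  Word 4: 'built'
  Word 5: 'blue'
  Word 6: 'boy'
  Word 7: 'cat'
  Word 8: 'cat'
  Word 9: 'fox'
  Word 10: 'bag'
  Word 11: 'slowly'
Total words: 11

11


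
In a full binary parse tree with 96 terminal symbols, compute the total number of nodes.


Leaf nodes (terminals): 96
Internal nodes = n - 1 = 96 - 1 = 95
Total = leaves + internal = 96 + 95 = 191

191


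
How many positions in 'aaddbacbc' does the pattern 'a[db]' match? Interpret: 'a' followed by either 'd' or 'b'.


Pattern: a[db] means 'a' followed by either 'd' or 'b'.
Scanning 'aaddbacbc' position-by-position:
  Pos 0: window 'aa' -> no
  Pos 1: window 'ad' -> MATCH
  Pos 2: window 'dd' -> no
  Pos 3: window 'db' -> no
  Pos 4: window 'ba' -> no
  Pos 5: window 'ac' -> no
  Pos 6: window 'cb' -> no
  Pos 7: window 'bc' -> no
  Pos 8: window 'c' -> no
Total matches: 1

1


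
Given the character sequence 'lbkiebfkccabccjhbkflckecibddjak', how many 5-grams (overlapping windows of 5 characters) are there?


String 'lbkiebfkccabccjhbkflckecibddjak' has length L = 31.
Number of overlapping n-grams = L - n + 1
Substituting: 31 - 5 + 1 = 27

27


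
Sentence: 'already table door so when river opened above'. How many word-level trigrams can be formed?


Word trigrams from [8] words:
  Trigram 1: (already table door)
  Trigram 2: (table door so)
  Trigram 3: (door so when)
  Trigram 4: (so when river)
  Trigram 5: (when river opened)
  Trigram 6: (river opened above)
Total word trigrams: 8 - 2 = 6

6


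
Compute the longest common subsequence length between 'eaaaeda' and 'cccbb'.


DP table for LCS of 'eaaaeda' and 'cccbb':
       c  c  c  b  b
    0  0  0  0  0  0
  e 0  0  0  0  0  0
  a 0  0  0  0  0  0
  a 0  0  0  0  0  0
  a 0  0  0  0  0  0
  e 0  0  0  0  0  0
  d 0  0  0  0  0  0
  a 0  0  0  0  0  0
LCS length = 0

0


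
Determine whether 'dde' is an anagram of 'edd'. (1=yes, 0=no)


Sort characters of 'dde': 'dde'
Sort characters of 'edd': 'dde'
Sorted forms match -> they ARE anagrams
Result: 1

1


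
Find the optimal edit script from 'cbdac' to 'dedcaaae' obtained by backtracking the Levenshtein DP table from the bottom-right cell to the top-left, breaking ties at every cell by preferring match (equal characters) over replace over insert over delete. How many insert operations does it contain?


Edit distance = 6. Backtracking from cell (5, 8) with preference match > replace > insert > delete,
then listing the resulting alignment 'cbdac' -> 'dedcaaae' left to right:
  Step 1: insert 'd' [insertion #1]
  Step 2: insert 'e' [insertion #2]
  Step 3: insert 'd' [insertion #3]
  Step 4: keep 'c'
  Step 5: replace b->a
  Step 6: replace d->a
  Step 7: keep 'a'
  Step 8: replace c->e
Total insertions: 3

3


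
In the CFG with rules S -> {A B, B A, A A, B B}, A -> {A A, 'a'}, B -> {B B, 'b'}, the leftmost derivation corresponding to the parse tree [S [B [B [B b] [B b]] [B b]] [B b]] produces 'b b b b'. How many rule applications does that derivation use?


Every bracketed nonterminal node [X ...] in the tree is produced by exactly one rule application.
Reading the tree off as a leftmost derivation:
  Step 1: S  =>  B B   (applied S -> B B)
  Step 2: B B  =>  B B B   (applied B -> B B)
  Step 3: B B B  =>  B B B B   (applied B -> B B)
  Step 4: B B B B  =>  b B B B   (applied B -> b)
  Step 5: b B B B  =>  b b B B   (applied B -> b)
  Step 6: b b B B  =>  b b b B   (applied B -> b)
  Step 7: b b b B  =>  b b b b   (applied B -> b)
Final yield: b b b b
Total rewrite steps: 7

7


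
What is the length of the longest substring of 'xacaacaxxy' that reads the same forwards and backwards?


Scanning 'xacaacaxxy' for palindromic substrings.
Substring at positions 0-7: 'xacaacax'.
Check: reverse('xacaacax') = 'xacaacax' -> palindrome confirmed.
Neighbouring characters ('-' / 'x') break symmetry, so it cannot extend further.
No longer palindromic substring exists; longest length = 8

8


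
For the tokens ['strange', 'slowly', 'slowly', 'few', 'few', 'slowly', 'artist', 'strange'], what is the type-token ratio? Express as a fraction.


Tokens: 8
Unique types: ('artist', 'few', 'slowly', 'strange') = 4
TTR = 4/8
Simplify: divide both by 4 -> 1/2
TTR = 1/2

1/2


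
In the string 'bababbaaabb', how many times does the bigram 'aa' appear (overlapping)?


Scanning 'bababbaaabb' for bigram 'aa':
  Position 0: 'ba' -> no
  Position 1: 'ab' -> no
  Position 2: 'ba' -> no
  Position 3: 'ab' -> no
  Position 4: 'bb' -> no
  Position 5: 'ba' -> no
  Position 6: 'aa' -> MATCH
  Position 7: 'aa' -> MATCH
  Position 8: 'ab' -> no
  Position 9: 'bb' -> no
Total matches: 2

2


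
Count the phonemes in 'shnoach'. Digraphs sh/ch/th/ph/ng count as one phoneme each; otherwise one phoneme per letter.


Parsing 'shnoach' greedily, digraphs first:
  'sh' -> digraph (1 consonant phoneme) (phonemes so far: 1)
  'n' -> consonant phoneme (phonemes so far: 2)
  'o' -> vowel phoneme (phonemes so far: 3)
  'a' -> vowel phoneme (phonemes so far: 4)
  'ch' -> digraph (1 consonant phoneme) (phonemes so far: 5)
Total phonemes: 5

5


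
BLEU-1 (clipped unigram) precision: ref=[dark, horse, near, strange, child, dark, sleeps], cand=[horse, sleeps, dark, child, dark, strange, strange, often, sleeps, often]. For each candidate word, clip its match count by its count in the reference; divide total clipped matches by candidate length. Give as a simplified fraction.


Reference word counts: {'child': 1, 'dark': 2, 'horse': 1, 'near': 1, 'sleeps': 1, 'strange': 1}
Checking each candidate word (with clipping):
  'horse' -> in reference (ref count 1, used 1/1) -> match (matches: 1)
  'sleeps' -> in reference (ref count 1, used 1/1) -> match (matches: 2)
  'dark' -> in reference (ref count 2, used 1/2) -> match (matches: 3)
  'child' -> in reference (ref count 1, used 1/1) -> match (matches: 4)
  'dark' -> in reference (ref count 2, used 2/2) -> match (matches: 5)
  'strange' -> in reference (ref count 1, used 1/1) -> match (matches: 6)
  'strange' -> ref count 1 already used up (1/1) -> clipped, no match (matches: 6)
  'often' -> not in reference -> no match (matches: 6)
  'sleeps' -> ref count 1 already used up (1/1) -> clipped, no match (matches: 6)
  'often' -> not in reference -> no match (matches: 6)
Clipped matches: 6, Candidate length: 10
Precision = 6/10 = 3/5

3/5


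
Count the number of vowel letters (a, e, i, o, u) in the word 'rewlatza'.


Scanning each character of 'rewlatza':
  Position 1: 'r' -> consonant (running count: 0)
  Position 2: 'e' -> vowel (running count: 1)
  Position 3: 'w' -> consonant (running count: 1)
  Position 4: 'l' -> consonant (running count: 1)
  Position 5: 'a' -> vowel (running count: 2)
  Position 6: 't' -> consonant (running count: 2)
  Position 7: 'z' -> consonant (running count: 2)
  Position 8: 'a' -> vowel (running count: 3)
Total vowels: 3

3
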